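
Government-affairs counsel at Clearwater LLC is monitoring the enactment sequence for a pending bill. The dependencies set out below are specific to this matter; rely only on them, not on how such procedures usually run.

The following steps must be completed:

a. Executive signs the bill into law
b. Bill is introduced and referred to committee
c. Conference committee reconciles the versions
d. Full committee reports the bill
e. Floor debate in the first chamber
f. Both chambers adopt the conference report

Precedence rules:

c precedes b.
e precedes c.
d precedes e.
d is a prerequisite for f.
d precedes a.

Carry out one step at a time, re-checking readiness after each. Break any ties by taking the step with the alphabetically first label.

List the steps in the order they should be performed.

Only d has no prerequisites, so it is first.
a, e and f are all available; a has the earlier label → a.
Now e and f have their prerequisites met. e has the earlier label, so e next.
c now also ready, so the ready set is {c, f}; c has the earlier label → c.
Ready: b and f. b has the earlier label → b.
Next only f has its prerequisites met → f.

d a e c b f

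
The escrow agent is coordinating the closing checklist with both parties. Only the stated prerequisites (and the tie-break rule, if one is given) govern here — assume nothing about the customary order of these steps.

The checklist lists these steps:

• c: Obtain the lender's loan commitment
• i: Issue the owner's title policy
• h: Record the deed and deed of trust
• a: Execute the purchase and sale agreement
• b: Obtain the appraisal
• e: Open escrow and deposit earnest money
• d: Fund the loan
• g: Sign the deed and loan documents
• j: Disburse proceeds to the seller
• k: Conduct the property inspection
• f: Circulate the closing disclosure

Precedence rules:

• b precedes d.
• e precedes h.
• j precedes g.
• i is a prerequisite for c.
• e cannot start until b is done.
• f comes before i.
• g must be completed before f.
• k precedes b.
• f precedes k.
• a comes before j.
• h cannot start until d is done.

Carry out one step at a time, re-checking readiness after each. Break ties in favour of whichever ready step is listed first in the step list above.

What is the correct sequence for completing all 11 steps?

a has no prerequisites → a first.
That leaves j as the only ready step → j.
g needed j, now all done → g.
f needed g, now all done → f.
Ready: i and k. i is listed earlier → i.
Now c and k have their prerequisites met. c is listed earlier, so c next.
k needed f, now all done → k.
That leaves b as the only ready step → b.
Ready: e and d. e is listed earlier → e.
Next only d has its prerequisites met → d.
Next only h has its prerequisites met → h.

a, j, g, f, i, c, k, b, e, d, h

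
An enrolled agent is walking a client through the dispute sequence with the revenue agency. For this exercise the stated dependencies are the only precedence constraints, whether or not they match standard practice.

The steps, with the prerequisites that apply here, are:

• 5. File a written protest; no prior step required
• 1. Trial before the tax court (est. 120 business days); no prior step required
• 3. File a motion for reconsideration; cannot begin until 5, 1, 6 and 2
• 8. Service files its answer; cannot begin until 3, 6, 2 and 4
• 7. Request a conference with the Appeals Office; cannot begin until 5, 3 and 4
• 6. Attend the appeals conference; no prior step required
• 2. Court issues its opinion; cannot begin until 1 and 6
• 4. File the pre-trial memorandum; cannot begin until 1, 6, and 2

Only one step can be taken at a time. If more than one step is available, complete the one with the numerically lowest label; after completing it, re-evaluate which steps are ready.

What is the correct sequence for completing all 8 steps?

1, 5, 6, 2, 3, 4, 7, 8

Nothing is required for 1, 5 and 6. 1 has the earlier label → 1 first.
Ready: 5 and 6. 5 has the earlier label → 5.
Next only 6 has its prerequisites met → 6.
Next only 2 has its prerequisites met → 2.
3 and 4 are both available; 3 has the earlier label → 3.
Next only 4 has its prerequisites met → 4.
Now 7 and 8 have their prerequisites met. 7 has the earlier label, so 7 next.
That leaves 8 as the only ready step → 8.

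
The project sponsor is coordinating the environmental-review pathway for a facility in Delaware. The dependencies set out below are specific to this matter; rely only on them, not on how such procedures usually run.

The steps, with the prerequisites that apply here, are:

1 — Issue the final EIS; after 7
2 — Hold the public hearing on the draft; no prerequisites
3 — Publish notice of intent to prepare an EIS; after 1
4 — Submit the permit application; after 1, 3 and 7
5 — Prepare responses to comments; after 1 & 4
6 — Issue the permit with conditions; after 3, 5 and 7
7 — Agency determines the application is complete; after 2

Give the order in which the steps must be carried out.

2, 7, 1, 3, 4, 5, 6

2 has no prerequisites → 2 first.
That leaves 7 as the only ready step → 7.
That leaves 1 as the only ready step → 1.
3 needed 1, now all done → 3.
4 needed 1, 3 and 7, now all done → 4.
Next only 5 has its prerequisites met → 5.
6 needed 3, 5 and 7, now all done → 6.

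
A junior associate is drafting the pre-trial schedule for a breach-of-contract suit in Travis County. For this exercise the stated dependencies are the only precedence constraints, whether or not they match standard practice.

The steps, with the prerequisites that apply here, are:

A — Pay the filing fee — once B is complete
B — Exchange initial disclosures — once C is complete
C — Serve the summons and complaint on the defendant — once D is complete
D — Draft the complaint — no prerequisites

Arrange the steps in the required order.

D is the only step with nothing outstanding, so it goes first.
C needed D, now all done → C.
Next only B has its prerequisites met → B.
A is the only step now ready → A.

D, C, B, A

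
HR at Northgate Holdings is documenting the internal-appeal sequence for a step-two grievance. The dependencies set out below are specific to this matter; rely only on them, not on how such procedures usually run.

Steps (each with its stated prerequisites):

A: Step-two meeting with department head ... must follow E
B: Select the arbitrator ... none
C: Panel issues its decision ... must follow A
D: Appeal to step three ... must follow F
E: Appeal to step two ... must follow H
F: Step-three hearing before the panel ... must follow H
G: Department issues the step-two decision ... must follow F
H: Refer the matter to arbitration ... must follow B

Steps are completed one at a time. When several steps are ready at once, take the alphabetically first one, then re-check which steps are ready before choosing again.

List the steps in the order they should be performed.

B, H, E, A, C, F, D, G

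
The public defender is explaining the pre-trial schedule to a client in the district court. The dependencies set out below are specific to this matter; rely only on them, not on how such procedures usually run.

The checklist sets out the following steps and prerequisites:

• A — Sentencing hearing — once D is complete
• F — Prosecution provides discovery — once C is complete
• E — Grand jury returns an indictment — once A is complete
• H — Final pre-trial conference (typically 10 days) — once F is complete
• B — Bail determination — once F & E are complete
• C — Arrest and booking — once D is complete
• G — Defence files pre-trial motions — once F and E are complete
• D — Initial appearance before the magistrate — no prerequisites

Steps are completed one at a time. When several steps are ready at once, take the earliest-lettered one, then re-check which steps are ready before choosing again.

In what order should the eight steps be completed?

D, A, C, E, F, B, G, H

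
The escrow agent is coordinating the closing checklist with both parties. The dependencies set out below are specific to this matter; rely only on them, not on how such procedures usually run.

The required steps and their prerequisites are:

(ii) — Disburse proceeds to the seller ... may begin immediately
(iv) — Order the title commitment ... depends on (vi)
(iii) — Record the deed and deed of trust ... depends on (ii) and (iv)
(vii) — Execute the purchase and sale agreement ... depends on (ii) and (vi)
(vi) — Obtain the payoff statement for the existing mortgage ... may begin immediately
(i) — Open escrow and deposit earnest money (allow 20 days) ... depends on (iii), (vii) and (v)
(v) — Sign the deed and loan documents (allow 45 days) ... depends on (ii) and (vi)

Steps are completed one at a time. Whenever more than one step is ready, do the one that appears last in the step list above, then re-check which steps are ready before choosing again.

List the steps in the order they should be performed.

Nothing is required for (vi) and (ii). (vi) is listed later → (vi) first.
(iv) now also ready, so the ready set is {(iv), (ii)}; (iv) is listed later → (iv).
Next only (ii) has its prerequisites met → (ii).
(v), (vii) and (iii) are all available; (v) is listed later → (v).
(vii) and (iii) are both available; (vii) is listed later → (vii).
(iii) needed (iv) and (ii), now all done → (iii).
Next only (i) has its prerequisites met → (i).

(vi) (iv) (ii) (v) (vii) (iii) (i)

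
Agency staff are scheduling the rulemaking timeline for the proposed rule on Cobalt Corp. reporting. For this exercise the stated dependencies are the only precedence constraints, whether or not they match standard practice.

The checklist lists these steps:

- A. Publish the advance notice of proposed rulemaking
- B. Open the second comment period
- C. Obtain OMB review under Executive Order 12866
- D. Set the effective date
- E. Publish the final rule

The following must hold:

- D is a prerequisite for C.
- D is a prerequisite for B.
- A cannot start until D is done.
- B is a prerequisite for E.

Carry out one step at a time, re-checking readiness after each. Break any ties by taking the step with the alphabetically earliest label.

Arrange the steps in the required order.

D, A, B, C, E

D is the only step with nothing outstanding, so it goes first.
A, B and C are all available; A has the earlier label → A.
Now B and C have their prerequisites met. B has the earlier label, so B next.
Ready: C and E. C has the earlier label → C.
That leaves E as the only ready step → E.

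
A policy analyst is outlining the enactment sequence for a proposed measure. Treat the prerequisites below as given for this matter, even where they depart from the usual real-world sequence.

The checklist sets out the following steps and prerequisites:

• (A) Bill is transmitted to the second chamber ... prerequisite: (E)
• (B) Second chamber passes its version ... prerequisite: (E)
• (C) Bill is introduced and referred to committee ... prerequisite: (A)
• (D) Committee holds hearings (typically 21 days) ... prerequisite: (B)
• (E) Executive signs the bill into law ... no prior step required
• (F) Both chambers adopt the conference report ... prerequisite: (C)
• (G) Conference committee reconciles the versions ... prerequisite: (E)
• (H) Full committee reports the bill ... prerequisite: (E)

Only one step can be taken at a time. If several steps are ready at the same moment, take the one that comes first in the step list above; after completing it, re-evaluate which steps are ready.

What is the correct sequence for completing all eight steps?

(E) has no prerequisites → (E) first.
Now (A), (B), (G) and (H) have their prerequisites met. (A) is listed earlier, so (A) next.
Ready: (B), (C), (G) and (H). (B) is listed earlier → (B).
(C), (D), (G) and (H) are all available; (C) is listed earlier → (C).
Now (D), (F), (G) and (H) have their prerequisites met. (D) is listed earlier, so (D) next.
(F), (G) and (H) are all available; (F) is listed earlier → (F).
(G) and (H) are both available; (G) is listed earlier → (G).
That leaves (H) as the only ready step → (H).

(E) → (A) → (B) → (C) → (D) → (F) → (G) → (H)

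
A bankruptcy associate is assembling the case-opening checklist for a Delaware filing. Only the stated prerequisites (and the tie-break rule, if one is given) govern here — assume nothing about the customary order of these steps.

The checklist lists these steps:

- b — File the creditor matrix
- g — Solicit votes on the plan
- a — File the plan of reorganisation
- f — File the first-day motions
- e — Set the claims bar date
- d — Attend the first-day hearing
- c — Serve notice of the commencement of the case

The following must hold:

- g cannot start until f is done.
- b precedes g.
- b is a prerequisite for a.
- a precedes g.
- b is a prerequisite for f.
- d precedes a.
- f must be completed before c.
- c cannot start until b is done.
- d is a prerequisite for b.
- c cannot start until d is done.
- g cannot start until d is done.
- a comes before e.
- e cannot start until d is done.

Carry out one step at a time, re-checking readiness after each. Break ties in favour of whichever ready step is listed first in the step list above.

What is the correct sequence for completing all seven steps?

d b a f g e c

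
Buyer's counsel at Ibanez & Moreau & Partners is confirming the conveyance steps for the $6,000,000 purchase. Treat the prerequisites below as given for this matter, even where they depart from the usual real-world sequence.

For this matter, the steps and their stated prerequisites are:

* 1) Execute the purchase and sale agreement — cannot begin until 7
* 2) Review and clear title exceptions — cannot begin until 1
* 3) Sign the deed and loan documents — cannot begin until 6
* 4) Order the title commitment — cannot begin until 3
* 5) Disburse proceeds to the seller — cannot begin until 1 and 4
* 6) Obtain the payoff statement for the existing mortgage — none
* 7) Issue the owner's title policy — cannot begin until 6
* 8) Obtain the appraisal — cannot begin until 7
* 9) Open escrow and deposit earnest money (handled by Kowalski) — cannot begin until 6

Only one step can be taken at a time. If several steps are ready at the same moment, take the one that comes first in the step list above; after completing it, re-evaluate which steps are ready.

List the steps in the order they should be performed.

6 has no prerequisites → 6 first.
Now 3, 7 and 9 have their prerequisites met. 3 is listed earlier, so 3 next.
Ready: 4, 7 and 9. 4 is listed earlier → 4.
Ready: 7 and 9. 7 is listed earlier → 7.
1 and 8 now also ready, so the ready set is {1, 8, 9}; 1 is listed earlier → 1.
2 and 5 now also ready, so the ready set is {2, 5, 8, 9}; 2 is listed earlier → 2.
Ready: 5, 8 and 9. 5 is listed earlier → 5.
8 and 9 are both available; 8 is listed earlier → 8.
That leaves 9 as the only ready step → 9.

6 → 3 → 4 → 7 → 1 → 2 → 5 → 8 → 9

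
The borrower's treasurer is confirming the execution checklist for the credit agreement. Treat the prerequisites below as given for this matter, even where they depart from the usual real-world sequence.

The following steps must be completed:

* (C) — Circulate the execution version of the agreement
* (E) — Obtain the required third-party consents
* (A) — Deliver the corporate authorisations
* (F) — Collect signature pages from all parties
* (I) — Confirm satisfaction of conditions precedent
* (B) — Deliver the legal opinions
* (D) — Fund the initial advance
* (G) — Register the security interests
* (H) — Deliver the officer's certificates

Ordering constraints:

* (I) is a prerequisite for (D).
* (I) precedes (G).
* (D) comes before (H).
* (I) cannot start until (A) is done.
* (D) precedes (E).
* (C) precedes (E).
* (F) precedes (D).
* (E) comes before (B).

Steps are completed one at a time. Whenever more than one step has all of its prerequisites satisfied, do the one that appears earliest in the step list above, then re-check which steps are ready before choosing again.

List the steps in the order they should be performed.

(C), (A), (F), (I), (D), (E), (B), (G), (H)

(C), (A) and (F) have no prerequisites; (C) is listed earlier, so (C) is first.
Ready: (A) and (F). (A) is listed earlier → (A).
(I) now also ready, so the ready set is {(F), (I)}; (F) is listed earlier → (F).
(I) needed (A), now all done → (I).
Now (D) and (G) have their prerequisites met. (D) is listed earlier, so (D) next.
Ready: (E), (G) and (H). (E) is listed earlier → (E).
(B) now also ready, so the ready set is {(B), (G), (H)}; (B) is listed earlier → (B).
(G) and (H) are both available; (G) is listed earlier → (G).
(H) needed (D), now all done → (H).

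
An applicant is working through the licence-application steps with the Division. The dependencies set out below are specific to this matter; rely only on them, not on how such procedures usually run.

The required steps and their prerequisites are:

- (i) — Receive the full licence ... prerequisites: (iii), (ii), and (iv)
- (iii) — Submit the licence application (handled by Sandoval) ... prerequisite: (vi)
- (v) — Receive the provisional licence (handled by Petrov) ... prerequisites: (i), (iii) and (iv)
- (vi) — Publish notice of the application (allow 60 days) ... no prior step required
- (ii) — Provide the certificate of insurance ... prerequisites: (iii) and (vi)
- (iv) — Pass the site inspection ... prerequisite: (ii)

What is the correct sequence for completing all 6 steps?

(vi) is the only step with nothing outstanding, so it goes first.
(iii) needed (vi), now all done → (iii).
Next only (ii) has its prerequisites met → (ii).
That leaves (iv) as the only ready step → (iv).
(i) is the only step now ready → (i).
Next only (v) has its prerequisites met → (v).

(vi), (iii), (ii), (iv), (i), (v)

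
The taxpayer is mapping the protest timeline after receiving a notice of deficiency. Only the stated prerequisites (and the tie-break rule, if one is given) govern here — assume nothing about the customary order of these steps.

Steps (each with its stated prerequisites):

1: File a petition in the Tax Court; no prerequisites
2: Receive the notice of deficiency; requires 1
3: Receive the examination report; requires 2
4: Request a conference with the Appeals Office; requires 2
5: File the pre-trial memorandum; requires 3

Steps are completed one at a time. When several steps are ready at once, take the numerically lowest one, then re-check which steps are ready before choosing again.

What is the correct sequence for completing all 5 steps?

1 is the only step with nothing outstanding, so it goes first.
Next only 2 has its prerequisites met → 2.
Now 3 and 4 have their prerequisites met. 3 has the earlier label, so 3 next.
4 and 5 are both available; 4 has the earlier label → 4.
That leaves 5 as the only ready step → 5.

1 2 3 4 5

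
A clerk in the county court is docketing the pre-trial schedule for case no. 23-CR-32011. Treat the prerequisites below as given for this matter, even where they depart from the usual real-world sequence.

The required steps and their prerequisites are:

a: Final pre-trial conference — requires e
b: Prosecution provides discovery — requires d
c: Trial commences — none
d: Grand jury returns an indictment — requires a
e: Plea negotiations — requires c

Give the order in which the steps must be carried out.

c has no prerequisites → c first.
That leaves e as the only ready step → e.
a needed e, now all done → a.
Next only d has its prerequisites met → d.
b needed d, now all done → b.

c, e, a, d, b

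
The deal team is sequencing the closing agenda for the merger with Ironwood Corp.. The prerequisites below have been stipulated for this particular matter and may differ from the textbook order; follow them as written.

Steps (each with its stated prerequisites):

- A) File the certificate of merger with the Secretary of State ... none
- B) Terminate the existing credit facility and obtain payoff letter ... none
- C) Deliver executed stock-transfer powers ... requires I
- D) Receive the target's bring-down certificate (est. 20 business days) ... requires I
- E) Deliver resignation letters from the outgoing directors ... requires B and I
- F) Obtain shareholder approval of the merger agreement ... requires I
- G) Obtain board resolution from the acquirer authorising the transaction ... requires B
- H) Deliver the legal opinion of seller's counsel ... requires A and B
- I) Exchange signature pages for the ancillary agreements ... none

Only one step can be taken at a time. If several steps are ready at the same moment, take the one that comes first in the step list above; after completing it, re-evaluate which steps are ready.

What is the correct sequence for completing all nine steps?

A → B → G → H → I → C → D → E → F

Nothing is required for A, B and I. A is listed earlier → A first.
B and I are both available; B is listed earlier → B.
Now G, H and I have their prerequisites met. G is listed earlier, so G next.
Ready: H and I. H is listed earlier → H.
Next only I has its prerequisites met → I.
Now C, D, E and F have their prerequisites met. C is listed earlier, so C next.
D, E and F are all available; D is listed earlier → D.
Ready: E and F. E is listed earlier → E.
That leaves F as the only ready step → F.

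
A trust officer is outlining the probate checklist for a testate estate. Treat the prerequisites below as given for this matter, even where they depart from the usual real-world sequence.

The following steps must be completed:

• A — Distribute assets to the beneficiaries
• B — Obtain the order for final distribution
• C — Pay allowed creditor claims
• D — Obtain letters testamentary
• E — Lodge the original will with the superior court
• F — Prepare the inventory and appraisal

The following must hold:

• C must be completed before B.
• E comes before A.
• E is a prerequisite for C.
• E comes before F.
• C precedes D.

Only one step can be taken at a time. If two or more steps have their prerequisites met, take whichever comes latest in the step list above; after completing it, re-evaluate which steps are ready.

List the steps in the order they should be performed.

E, F, C, D, B, A

E is the only step with nothing outstanding, so it goes first.
F, C and A are all available; F is listed later → F.
Now C and A have their prerequisites met. C is listed later, so C next.
D and B now also ready, so the ready set is {D, B, A}; D is listed later → D.
B and A are both available; B is listed later → B.
A is the only step now ready → A.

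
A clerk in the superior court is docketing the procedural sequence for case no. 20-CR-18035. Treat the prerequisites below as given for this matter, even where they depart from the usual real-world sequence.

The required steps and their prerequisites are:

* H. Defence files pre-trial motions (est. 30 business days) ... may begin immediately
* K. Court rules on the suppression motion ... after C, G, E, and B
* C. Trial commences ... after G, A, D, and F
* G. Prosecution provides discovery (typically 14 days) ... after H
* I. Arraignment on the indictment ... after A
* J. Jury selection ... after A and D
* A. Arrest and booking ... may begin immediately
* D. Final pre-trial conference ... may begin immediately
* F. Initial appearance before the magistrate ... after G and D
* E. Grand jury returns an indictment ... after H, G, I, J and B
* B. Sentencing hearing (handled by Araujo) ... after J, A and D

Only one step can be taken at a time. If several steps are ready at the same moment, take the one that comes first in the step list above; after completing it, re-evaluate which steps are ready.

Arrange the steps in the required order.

H, G, A, I, D, J, F, C, B, E, K

Nothing is required for H, A and D. H is listed earlier → H first.
G, A and D are all available; G is listed earlier → G.
Now A and D have their prerequisites met. A is listed earlier, so A next.
Now I and D have their prerequisites met. I is listed earlier, so I next.
D is the only step now ready → D.
Now J and F have their prerequisites met. J is listed earlier, so J next.
B now also ready, so the ready set is {F, B}; F is listed earlier → F.
C now also ready, so the ready set is {C, B}; C is listed earlier → C.
B needed J, A and D, now all done → B.
Next only E has its prerequisites met → E.
K is the only step now ready → K.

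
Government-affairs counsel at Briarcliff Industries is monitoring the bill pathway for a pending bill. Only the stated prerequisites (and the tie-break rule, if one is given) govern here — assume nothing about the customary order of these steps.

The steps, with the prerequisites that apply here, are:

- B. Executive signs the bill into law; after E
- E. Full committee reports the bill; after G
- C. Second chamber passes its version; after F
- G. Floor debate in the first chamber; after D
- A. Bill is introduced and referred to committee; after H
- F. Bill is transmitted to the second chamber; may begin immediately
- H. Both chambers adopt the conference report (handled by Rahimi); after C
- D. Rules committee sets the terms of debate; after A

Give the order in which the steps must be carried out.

F, C, H, A, D, G, E, B

F has no prerequisites → F first.
Next only C has its prerequisites met → C.
Next only H has its prerequisites met → H.
A needed H, now all done → A.
D is the only step now ready → D.
G needed D, now all done → G.
E is the only step now ready → E.
B needed E, now all done → B.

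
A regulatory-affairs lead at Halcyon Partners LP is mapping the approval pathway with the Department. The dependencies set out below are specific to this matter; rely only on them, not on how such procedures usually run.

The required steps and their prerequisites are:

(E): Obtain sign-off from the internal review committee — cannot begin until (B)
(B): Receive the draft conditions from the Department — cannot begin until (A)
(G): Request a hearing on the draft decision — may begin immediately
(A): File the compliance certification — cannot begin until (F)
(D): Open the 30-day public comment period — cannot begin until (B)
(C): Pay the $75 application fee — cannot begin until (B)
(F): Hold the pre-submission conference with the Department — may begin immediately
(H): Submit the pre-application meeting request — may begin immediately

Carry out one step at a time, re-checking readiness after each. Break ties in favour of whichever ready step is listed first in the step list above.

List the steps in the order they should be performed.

(G), (F), (A), (B), (E), (D), (C), (H)

(G), (F) and (H) have no prerequisites; (G) is listed earlier, so (G) is first.
Now (F) and (H) have their prerequisites met. (F) is listed earlier, so (F) next.
(A) now also ready, so the ready set is {(A), (H)}; (A) is listed earlier → (A).
Now (B) and (H) have their prerequisites met. (B) is listed earlier, so (B) next.
Now (E), (D), (C) and (H) have their prerequisites met. (E) is listed earlier, so (E) next.
Now (D), (C) and (H) have their prerequisites met. (D) is listed earlier, so (D) next.
Ready: (C) and (H). (C) is listed earlier → (C).
Next only (H) has its prerequisites met → (H).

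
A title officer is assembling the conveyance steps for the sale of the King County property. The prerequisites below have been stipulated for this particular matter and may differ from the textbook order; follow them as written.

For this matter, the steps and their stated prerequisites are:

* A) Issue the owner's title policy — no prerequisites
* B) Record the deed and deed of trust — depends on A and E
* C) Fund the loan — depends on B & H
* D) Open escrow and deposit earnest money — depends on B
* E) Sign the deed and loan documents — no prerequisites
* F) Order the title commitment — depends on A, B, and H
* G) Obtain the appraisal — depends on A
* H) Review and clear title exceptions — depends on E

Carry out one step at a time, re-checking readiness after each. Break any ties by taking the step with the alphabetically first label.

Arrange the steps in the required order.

A, E, B, D, G, H, C, F

Nothing is required for A and E. A has the earlier label → A first.
Now E and G have their prerequisites met. E has the earlier label, so E next.
B and H now also ready, so the ready set is {B, G, H}; B has the earlier label → B.
D now also ready, so the ready set is {D, G, H}; D has the earlier label → D.
Now G and H have their prerequisites met. G has the earlier label, so G next.
H needed E, now all done → H.
C and F are both available; C has the earlier label → C.
F is the only step now ready → F.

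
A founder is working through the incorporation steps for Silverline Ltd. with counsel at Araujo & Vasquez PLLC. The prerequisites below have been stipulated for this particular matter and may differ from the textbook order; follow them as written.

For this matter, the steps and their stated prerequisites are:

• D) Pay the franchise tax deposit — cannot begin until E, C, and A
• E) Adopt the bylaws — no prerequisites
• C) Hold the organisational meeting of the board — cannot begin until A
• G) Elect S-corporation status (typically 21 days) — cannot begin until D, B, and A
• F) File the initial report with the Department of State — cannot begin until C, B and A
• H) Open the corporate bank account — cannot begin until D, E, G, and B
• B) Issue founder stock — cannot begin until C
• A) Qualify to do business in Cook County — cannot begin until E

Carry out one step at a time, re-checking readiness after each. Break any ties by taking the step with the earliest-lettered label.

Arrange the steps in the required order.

E is the only step with nothing outstanding, so it goes first.
Next only A has its prerequisites met → A.
Next only C has its prerequisites met → C.
B and D are both available; B has the earlier label → B.
Now D and F have their prerequisites met. D has the earlier label, so D next.
G now also ready, so the ready set is {F, G}; F has the earlier label → F.
Next only G has its prerequisites met → G.
Next only H has its prerequisites met → H.

E A C B D F G H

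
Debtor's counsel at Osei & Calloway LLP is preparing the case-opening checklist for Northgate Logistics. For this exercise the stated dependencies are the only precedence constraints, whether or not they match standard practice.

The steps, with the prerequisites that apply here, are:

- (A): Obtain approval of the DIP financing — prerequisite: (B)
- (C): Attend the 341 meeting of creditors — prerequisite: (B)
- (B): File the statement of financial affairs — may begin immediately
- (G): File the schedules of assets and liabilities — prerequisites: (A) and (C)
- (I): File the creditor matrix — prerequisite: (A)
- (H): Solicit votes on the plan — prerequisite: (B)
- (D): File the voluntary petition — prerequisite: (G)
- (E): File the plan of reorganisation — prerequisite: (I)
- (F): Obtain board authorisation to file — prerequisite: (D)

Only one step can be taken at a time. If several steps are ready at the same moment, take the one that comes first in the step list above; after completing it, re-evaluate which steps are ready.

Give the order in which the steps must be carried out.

(B), (A), (C), (G), (I), (H), (D), (E), (F)

Only (B) has no prerequisites, so it is first.
(A), (C) and (H) are all available; (A) is listed earlier → (A).
Now (C), (I) and (H) have their prerequisites met. (C) is listed earlier, so (C) next.
Now (G), (I) and (H) have their prerequisites met. (G) is listed earlier, so (G) next.
Now (I), (H) and (D) have their prerequisites met. (I) is listed earlier, so (I) next.
Ready: (H), (D) and (E). (H) is listed earlier → (H).
Now (D) and (E) have their prerequisites met. (D) is listed earlier, so (D) next.
(E) and (F) are both available; (E) is listed earlier → (E).
(F) needed (D), now all done → (F).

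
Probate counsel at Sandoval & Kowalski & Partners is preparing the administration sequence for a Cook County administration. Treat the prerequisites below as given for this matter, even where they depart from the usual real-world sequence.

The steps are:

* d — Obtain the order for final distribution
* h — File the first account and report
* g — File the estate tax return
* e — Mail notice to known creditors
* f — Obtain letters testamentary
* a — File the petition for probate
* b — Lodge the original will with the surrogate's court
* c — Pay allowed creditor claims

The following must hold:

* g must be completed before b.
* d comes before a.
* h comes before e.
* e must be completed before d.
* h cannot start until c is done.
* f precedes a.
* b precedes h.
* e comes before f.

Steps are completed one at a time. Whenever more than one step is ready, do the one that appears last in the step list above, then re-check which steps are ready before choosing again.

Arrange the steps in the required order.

c and g have no prerequisites; c is listed later, so c is first.
g is the only step now ready → g.
b needed g, now all done → b.
h needed c and b, now all done → h.
e is the only step now ready → e.
Now f and d have their prerequisites met. f is listed later, so f next.
d is the only step now ready → d.
That leaves a as the only ready step → a.

c → g → b → h → e → f → d → a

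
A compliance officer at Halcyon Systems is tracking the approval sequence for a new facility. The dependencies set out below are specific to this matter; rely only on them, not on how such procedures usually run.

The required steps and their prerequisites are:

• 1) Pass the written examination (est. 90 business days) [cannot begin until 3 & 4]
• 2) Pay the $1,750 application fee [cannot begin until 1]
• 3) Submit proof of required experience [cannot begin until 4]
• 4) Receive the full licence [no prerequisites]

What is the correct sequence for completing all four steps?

4 → 3 → 1 → 2

4 has no prerequisites → 4 first.
3 needed 4, now all done → 3.
1 needed 3 and 4, now all done → 1.
2 needed 1, now all done → 2.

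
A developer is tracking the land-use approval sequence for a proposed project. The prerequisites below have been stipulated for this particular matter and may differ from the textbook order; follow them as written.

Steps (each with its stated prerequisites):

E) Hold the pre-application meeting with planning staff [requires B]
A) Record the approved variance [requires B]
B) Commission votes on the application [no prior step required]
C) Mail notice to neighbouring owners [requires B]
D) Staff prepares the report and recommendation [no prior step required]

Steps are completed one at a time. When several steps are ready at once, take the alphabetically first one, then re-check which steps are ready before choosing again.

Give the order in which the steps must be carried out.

B and D have no prerequisites; B has the earlier label, so B is first.
Ready: A, C, D and E. A has the earlier label → A.
Ready: C, D and E. C has the earlier label → C.
D and E are both available; D has the earlier label → D.
E needed B, now all done → E.

B, A, C, D, E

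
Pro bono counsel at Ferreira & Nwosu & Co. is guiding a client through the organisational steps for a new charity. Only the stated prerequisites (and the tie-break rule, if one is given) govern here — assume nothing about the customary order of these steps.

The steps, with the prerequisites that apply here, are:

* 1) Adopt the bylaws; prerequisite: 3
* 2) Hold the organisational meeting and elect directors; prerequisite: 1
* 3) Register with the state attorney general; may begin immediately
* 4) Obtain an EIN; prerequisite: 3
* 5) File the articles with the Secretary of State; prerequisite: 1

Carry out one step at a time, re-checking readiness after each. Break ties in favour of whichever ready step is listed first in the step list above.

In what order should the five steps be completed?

3 → 1 → 2 → 4 → 5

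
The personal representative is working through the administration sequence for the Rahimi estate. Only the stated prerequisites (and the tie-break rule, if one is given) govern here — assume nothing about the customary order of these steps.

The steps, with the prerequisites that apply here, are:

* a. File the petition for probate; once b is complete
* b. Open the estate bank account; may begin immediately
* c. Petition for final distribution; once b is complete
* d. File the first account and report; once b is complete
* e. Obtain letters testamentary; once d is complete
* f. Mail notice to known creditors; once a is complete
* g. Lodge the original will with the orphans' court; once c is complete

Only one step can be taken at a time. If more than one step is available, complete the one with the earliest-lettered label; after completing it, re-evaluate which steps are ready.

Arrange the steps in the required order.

b a c d e f g

b has no prerequisites → b first.
Ready: a, c and d. a has the earlier label → a.
f now also ready, so the ready set is {c, d, f}; c has the earlier label → c.
Now d, f and g have their prerequisites met. d has the earlier label, so d next.
e now also ready, so the ready set is {e, f, g}; e has the earlier label → e.
Now f and g have their prerequisites met. f has the earlier label, so f next.
g is the only step now ready → g.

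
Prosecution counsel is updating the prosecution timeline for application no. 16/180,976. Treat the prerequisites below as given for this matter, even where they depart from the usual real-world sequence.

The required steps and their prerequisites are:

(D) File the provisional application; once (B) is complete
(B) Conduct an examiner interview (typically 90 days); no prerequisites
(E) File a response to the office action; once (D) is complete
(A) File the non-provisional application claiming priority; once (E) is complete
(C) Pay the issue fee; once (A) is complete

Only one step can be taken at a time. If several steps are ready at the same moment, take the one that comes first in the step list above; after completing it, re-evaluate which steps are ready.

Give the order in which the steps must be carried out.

(B) is the only step with nothing outstanding, so it goes first.
That leaves (D) as the only ready step → (D).
Next only (E) has its prerequisites met → (E).
Next only (A) has its prerequisites met → (A).
(C) needed (A), now all done → (C).

(B), (D), (E), (A), (C)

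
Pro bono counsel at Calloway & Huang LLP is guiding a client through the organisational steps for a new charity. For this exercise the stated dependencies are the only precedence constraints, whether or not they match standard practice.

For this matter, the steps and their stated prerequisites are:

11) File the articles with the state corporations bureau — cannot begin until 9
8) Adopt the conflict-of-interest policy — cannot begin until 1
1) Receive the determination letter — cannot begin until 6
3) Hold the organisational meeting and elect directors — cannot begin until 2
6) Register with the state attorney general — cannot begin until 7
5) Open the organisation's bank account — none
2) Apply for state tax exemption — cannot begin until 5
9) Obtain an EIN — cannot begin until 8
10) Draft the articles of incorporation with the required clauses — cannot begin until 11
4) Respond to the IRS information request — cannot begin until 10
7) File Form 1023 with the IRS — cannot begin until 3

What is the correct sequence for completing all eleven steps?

5, 2, 3, 7, 6, 1, 8, 9, 11, 10, 4

Only 5 has no prerequisites, so it is first.
2 needed 5, now all done → 2.
Next only 3 has its prerequisites met → 3.
7 needed 3, now all done → 7.
Next only 6 has its prerequisites met → 6.
Next only 1 has its prerequisites met → 1.
8 needed 1, now all done → 8.
That leaves 9 as the only ready step → 9.
11 is the only step now ready → 11.
10 is the only step now ready → 10.
4 needed 10, now all done → 4.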